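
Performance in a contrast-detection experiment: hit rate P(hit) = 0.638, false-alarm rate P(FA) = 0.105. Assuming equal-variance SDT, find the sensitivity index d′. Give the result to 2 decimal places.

d′ = 1.61

Φ⁻¹(H) = Φ⁻¹(0.638) = 0.3531
Φ⁻¹(FA) = Φ⁻¹(0.105) = -1.2536
d' = z(H) − z(FA) = 0.3531 − (-1.2536) = 1.6067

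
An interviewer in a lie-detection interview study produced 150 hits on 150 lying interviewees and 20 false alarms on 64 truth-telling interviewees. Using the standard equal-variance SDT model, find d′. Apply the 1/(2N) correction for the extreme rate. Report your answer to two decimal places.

The hit rate is 150/150 = 1, so apply the 1/(2N) correction: H → 1 − 1/(2·150) = 0.99667.
z(H) = z(0.99667) = 2.713
z(FA) = z(0.31250) = -0.489
d' = 2.713 − (-0.489) = 3.202

d′ = 3.20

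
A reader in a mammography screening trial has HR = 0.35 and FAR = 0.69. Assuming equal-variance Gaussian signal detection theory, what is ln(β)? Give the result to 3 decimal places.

ln β = 0.049

z(H) = z(0.35) = -0.3853
z(FA) = z(0.69) = 0.4959
ln β = −½·[z(H)² − z(FA)²] = −0.5 × (0.1485 − 0.2459) = 0.0487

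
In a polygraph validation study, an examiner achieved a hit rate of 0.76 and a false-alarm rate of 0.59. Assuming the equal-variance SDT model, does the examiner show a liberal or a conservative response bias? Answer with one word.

liberal

z(H) = 0.706, z(FA) = 0.228
c = −½·(z(H) + z(FA)) = -0.467
c < 0 → liberal criterion (biased toward responding “yes”).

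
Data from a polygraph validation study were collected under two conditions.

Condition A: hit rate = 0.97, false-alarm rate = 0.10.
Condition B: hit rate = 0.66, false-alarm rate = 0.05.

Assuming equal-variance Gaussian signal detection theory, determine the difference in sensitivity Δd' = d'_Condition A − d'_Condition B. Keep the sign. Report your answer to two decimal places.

Δd' = 1.11

Condition A: z(0.97) = 1.881, z(0.10) = -1.282, d' = 3.163
Condition B: z(0.66) = 0.412, z(0.05) = -1.645, d' = 2.057
Δd' = d'_Condition A − d'_Condition B = 3.163 − 2.057 = 1.106
Condition A has the higher sensitivity.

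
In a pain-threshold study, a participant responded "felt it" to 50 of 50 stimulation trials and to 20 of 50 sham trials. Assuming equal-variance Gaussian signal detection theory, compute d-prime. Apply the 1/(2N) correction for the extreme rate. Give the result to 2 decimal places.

d-prime = 2.58

The hit rate is 50/50 = 1, so apply the 1/(2N) correction: H → 1 − 1/(2·50) = 0.99000.
z(H) = z(0.99000) = 2.326
z(FA) = z(0.40000) = -0.253
d' = 2.326 − (-0.253) = 2.579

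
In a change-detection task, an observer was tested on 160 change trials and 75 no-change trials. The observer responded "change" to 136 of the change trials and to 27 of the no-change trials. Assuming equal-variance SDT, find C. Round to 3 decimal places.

H = 136/160 = 0.8500
FA = 27/75 = 0.3600
z(0.8500) = 1.0364, z(0.3600) = -0.3585
c = −½·[z(H) + z(FA)] = −0.5 × (1.0364 + (-0.3585)) = -0.33895

C = -0.339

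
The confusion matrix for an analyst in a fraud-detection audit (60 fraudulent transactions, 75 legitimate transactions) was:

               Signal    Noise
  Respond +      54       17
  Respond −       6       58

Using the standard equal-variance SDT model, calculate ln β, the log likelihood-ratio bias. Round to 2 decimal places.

H = 54/60 = 0.9000
FA = 17/75 = 0.2267
z(0.9000) = 1.282, z(0.2267) = -0.750
ln β = −½·[z(H)² − z(FA)²] = −0.5 × (1.644 − 0.563) = -0.5405

ln β = -0.54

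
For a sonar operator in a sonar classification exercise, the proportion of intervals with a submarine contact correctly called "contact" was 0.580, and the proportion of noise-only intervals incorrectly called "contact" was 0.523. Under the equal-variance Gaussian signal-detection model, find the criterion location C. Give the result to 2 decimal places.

Φ⁻¹(H) = 0.202
Φ⁻¹(FA) = 0.058
c = −½·[z(H) + z(FA)] = −0.5 × (0.202 + 0.058) = -0.130
c < 0: the sonar operator has a liberal response bias.

C = -0.13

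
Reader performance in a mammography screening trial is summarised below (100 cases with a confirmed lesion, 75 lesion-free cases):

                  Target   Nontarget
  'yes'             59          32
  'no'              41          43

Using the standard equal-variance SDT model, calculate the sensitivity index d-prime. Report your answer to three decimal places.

d-prime = 0.412

H = 59/100 = 0.5900
FA = 32/75 = 0.4267
Φ⁻¹(H) = Φ⁻¹(0.5900) = 0.2275
Φ⁻¹(FA) = Φ⁻¹(0.4267) = -0.1848
d' = z(H) − z(FA) = 0.2275 − (-0.1848) = 0.4123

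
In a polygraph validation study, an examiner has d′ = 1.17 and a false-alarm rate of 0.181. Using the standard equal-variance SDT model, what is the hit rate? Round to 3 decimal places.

hit rate = 0.602

z(false-alarm rate) = z(0.181) = -0.9116
z(H) = z(FA) + d' = -0.9116 + 1.17 = 0.2584
hit rate = Φ(0.2584) = 0.6020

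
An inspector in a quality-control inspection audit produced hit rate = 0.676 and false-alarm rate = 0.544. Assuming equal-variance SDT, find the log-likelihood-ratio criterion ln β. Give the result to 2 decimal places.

z(H) = z(0.676) = 0.457
z(FA) = z(0.544) = 0.111
ln β = −½·[z(H)² − z(FA)²] = −0.5 × (0.209 − 0.012) = -0.0985

ln β = -0.10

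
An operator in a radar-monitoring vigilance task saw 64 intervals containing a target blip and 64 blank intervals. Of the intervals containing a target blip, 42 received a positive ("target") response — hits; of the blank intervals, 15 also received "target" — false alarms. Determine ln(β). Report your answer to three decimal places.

ln β = 0.182

H = 42/64 = 0.6562
FA = 15/64 = 0.2344
Φ⁻¹(H) = 0.4021
Φ⁻¹(FA) = -0.7244
ln β = −½·[z(H)² − z(FA)²] = −0.5 × (0.1617 − 0.5248) = 0.18155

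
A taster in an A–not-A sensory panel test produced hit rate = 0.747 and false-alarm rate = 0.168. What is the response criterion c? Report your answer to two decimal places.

z(H) = z(0.747) = 0.665
z(FA) = z(0.168) = -0.962
c = −½·[z(H) + z(FA)] = −0.5 × (0.665 + (-0.962)) = 0.1485

c = 0.15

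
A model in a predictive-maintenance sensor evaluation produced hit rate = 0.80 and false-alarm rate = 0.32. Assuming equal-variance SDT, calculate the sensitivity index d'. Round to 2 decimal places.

z(0.80) = 0.842, z(0.32) = -0.468
d' = z(H) − z(FA) = 0.842 − (-0.468) = 1.310

d' = 1.31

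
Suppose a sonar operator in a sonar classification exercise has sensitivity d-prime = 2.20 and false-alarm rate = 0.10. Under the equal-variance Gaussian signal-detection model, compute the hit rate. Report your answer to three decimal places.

z(false-alarm rate) = z(0.10) = -1.2816
z(H) = z(FA) + d' = -1.2816 + 2.20 = 0.9184
hit rate = Φ(0.9184) = 0.8208

hit rate = 0.821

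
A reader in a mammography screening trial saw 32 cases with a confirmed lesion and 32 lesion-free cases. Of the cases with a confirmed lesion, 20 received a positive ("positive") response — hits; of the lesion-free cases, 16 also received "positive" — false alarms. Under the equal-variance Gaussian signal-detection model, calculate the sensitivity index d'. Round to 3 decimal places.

H = 20/32 = 0.6250
FA = 16/32 = 0.5000
Φ⁻¹(H) = Φ⁻¹(0.6250) = 0.3186
Φ⁻¹(FA) = Φ⁻¹(0.5000) = 0.0000
d' = z(H) − z(FA) = 0.3186 − 0.0000 = 0.3186

d' = 0.319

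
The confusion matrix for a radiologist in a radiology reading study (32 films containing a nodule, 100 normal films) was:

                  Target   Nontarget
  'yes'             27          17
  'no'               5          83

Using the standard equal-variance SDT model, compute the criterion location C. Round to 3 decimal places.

H = 27/32 = 0.8438
FA = 17/100 = 0.1700
z(H) = z(0.8438) = 1.0102
z(FA) = z(0.1700) = -0.9542
c = −½·[z(H) + z(FA)] = −0.5 × (1.0102 + (-0.9542)) = -0.0280

C = -0.028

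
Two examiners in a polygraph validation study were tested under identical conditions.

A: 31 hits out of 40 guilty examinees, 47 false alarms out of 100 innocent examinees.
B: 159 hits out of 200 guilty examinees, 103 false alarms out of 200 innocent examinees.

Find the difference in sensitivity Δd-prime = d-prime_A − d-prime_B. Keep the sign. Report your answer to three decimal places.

Δd-prime = 0.044

A: z(0.7750) = 0.7554, z(0.4700) = -0.0753, d' = 0.8307
B: z(0.7950) = 0.8239, z(0.5150) = 0.0376, d' = 0.7863
Δd' = d'_A − d'_B = 0.8307 − 0.7863 = 0.0444
A has the higher sensitivity.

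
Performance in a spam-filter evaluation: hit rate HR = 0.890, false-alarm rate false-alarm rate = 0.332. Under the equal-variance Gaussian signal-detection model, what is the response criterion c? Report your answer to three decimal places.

z(H) = z(0.890) = 1.2265
z(FA) = z(0.332) = -0.4344
c = −½·[z(H) + z(FA)] = −0.5 × (1.2265 + (-0.4344)) = -0.39605
c < 0: the classifier has a liberal response bias.

c = -0.396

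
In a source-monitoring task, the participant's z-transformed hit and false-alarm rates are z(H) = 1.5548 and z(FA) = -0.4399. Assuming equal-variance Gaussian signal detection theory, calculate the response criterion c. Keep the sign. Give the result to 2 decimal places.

c = −½·[z(H) + z(FA)] = −½·(1.5548 + (-0.4399)) = -0.55745

c = -0.56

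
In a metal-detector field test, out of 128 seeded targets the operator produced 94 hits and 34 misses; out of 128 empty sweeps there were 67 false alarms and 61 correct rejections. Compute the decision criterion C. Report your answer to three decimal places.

H = 94/128 = 0.7344
FA = 67/128 = 0.5234
z(H) = 0.6262
z(FA) = 0.0587
c = −½·[z(H) + z(FA)] = −0.5 × (0.6262 + 0.0587) = -0.34245
c < 0: the operator has a liberal response bias.

C = -0.342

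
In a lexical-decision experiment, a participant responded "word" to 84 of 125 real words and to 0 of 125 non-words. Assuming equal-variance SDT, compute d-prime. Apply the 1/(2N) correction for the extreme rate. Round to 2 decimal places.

The false-alarm rate is 0/125 = 0, so apply the 1/(2N) correction: FA → 1/(2·125) = 0.00400.
z(H) = z(0.67200) = 0.445
z(FA) = z(0.00400) = -2.652
d' = 0.445 − (-2.652) = 3.097

d-prime = 3.10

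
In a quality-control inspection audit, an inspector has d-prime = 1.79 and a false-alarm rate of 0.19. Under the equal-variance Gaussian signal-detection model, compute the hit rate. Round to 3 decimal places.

hit rate = 0.819

z(false-alarm rate) = z(0.19) = -0.8779
z(H) = z(FA) + d' = -0.8779 + 1.79 = 0.9121
hit rate = Φ(0.9121) = 0.8191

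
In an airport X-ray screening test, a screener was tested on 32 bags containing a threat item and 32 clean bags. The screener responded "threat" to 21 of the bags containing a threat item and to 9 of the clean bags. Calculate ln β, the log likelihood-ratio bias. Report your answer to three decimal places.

H = 21/32 = 0.6562
FA = 9/32 = 0.2812
z(0.6562) = 0.4021, z(0.2812) = -0.5793
ln β = −½·[z(H)² − z(FA)²] = −0.5 × (0.1617 − 0.3356) = 0.08695

ln β = 0.087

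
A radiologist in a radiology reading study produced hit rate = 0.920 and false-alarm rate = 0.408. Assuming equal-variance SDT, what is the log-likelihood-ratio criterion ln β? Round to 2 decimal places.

ln β = -0.96

z(H) = z(0.920) = 1.405
z(FA) = z(0.408) = -0.233
ln β = −½·[z(H)² − z(FA)²] = −0.5 × (1.974 − 0.054) = -0.960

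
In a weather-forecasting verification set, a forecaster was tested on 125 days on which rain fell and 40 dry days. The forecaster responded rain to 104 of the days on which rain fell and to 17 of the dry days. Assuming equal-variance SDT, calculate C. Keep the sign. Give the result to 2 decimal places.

C = -0.39

H = 104/125 = 0.8320
FA = 17/40 = 0.4250
z(0.8320) = 0.9621, z(0.4250) = -0.1891
c = −½·[z(H) + z(FA)] = −0.5 × (0.9621 + (-0.1891)) = -0.3865
c < 0: the forecaster has a liberal response bias.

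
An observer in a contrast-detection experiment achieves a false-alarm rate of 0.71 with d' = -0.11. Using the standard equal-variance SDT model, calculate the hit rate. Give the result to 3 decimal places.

hit rate = 0.671

z(false-alarm rate) = z(0.71) = 0.5534
z(H) = z(FA) + d' = 0.5534 + (-0.11) = 0.4434
hit rate = Φ(0.4434) = 0.6713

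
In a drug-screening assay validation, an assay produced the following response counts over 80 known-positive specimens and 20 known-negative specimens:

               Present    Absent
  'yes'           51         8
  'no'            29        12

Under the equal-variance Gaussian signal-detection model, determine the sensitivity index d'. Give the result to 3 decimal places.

d' = 0.605

H = 51/80 = 0.6375
FA = 8/20 = 0.4000
z(H) = z(0.6375) = 0.3518
z(FA) = z(0.4000) = -0.2533
d' = z(H) − z(FA) = 0.3518 − (-0.2533) = 0.6051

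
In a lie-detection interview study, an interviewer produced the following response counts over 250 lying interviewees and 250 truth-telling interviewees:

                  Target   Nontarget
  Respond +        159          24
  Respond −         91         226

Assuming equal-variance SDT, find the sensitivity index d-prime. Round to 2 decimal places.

d-prime = 1.65

H = 159/250 = 0.6360
FA = 24/250 = 0.0960
z(H) = 0.348
z(FA) = -1.305
d' = z(H) − z(FA) = 0.348 − (-1.305) = 1.653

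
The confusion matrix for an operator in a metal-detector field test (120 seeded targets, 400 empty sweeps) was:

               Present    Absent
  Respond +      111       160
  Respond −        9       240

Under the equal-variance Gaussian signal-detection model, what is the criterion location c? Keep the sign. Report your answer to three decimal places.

H = 111/120 = 0.9250
FA = 160/400 = 0.4000
z(H) = z(0.9250) = 1.4395
z(FA) = z(0.4000) = -0.2533
c = −½·[z(H) + z(FA)] = −0.5 × (1.4395 + (-0.2533)) = -0.5931

c = -0.593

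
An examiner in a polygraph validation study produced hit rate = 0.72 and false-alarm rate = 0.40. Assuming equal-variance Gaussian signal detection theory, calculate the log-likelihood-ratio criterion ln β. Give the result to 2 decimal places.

Φ⁻¹(H) = 0.583
Φ⁻¹(FA) = -0.253
ln β = −½·[z(H)² − z(FA)²] = −0.5 × (0.340 − 0.064) = -0.138

ln β = -0.14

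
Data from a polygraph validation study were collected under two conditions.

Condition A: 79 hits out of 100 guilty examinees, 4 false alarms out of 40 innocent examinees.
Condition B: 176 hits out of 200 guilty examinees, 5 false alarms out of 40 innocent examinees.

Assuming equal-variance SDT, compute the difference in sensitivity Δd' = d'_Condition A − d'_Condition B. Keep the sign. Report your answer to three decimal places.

Δd' = -0.237

Condition A: z(0.7900) = 0.8064, z(0.1000) = -1.2816, d' = 2.0880
Condition B: z(0.8800) = 1.1750, z(0.1250) = -1.1503, d' = 2.3253
Δd' = d'_Condition A − d'_Condition B = 2.0880 − 2.3253 = -0.2373
Condition B has the higher sensitivity.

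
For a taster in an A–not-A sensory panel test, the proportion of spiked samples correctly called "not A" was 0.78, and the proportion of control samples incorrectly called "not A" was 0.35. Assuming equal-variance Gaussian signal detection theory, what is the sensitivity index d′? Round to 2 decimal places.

Φ⁻¹(H) = 0.7722
Φ⁻¹(FA) = -0.3853
d' = z(H) − z(FA) = 0.7722 − (-0.3853) = 1.1575

d′ = 1.16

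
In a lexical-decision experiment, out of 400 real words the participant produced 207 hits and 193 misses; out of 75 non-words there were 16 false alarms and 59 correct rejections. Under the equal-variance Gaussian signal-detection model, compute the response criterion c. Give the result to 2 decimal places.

c = 0.38

H = 207/400 = 0.5175
FA = 16/75 = 0.2133
z(0.5175) = 0.0439, z(0.2133) = -0.7950
c = −½·[z(H) + z(FA)] = −0.5 × (0.0439 + (-0.7950)) = 0.37555
c > 0: the participant has a conservative response bias.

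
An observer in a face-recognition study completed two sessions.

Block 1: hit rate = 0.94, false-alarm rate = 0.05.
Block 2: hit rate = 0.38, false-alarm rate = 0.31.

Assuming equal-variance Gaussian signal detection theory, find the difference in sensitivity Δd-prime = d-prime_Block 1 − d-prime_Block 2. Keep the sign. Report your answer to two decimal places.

Block 1: z(0.94) = 1.555, z(0.05) = -1.645, d' = 3.200
Block 2: z(0.38) = -0.305, z(0.31) = -0.496, d' = 0.191
Δd' = d'_Block 1 − d'_Block 2 = 3.200 − 0.191 = 3.009
Block 1 has the higher sensitivity.

Δd-prime = 3.01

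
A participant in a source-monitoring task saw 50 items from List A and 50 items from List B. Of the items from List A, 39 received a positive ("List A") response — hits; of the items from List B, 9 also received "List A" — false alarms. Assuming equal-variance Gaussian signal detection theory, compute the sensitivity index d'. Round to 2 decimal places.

H = 39/50 = 0.7800
FA = 9/50 = 0.1800
Φ⁻¹(0.7800) = 0.7722, Φ⁻¹(0.1800) = -0.9154
d' = z(H) − z(FA) = 0.7722 − (-0.9154) = 1.6876

d' = 1.69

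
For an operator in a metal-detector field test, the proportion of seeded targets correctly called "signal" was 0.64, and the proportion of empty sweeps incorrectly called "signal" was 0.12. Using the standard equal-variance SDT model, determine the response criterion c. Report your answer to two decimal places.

Φ⁻¹(H) = 0.3585
Φ⁻¹(FA) = -1.1750
c = −½·[z(H) + z(FA)] = −0.5 × (0.3585 + (-1.1750)) = 0.40825

c = 0.41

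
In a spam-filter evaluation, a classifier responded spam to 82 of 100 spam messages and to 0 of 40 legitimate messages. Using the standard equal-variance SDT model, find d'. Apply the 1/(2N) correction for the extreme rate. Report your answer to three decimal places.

d' = 3.157

The false-alarm rate is 0/40 = 0, so apply the 1/(2N) correction: FA → 1/(2·40) = 0.01250.
z(H) = z(0.82000) = 0.9154
z(FA) = z(0.01250) = -2.2414
d' = 0.9154 − (-2.2414) = 3.1568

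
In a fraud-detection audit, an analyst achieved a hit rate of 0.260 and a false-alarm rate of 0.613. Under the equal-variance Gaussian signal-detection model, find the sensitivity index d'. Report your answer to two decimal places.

Φ⁻¹(H) = Φ⁻¹(0.260) = -0.6433
Φ⁻¹(FA) = Φ⁻¹(0.613) = 0.2871
d' = z(H) − z(FA) = -0.6433 − 0.2871 = -0.9304

d' = -0.93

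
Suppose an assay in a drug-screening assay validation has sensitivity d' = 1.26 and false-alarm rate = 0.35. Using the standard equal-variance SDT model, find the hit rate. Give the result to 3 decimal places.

z(false-alarm rate) = z(0.35) = -0.3853
z(H) = z(FA) + d' = -0.3853 + 1.26 = 0.8747
hit rate = Φ(0.8747) = 0.8091

hit rate = 0.809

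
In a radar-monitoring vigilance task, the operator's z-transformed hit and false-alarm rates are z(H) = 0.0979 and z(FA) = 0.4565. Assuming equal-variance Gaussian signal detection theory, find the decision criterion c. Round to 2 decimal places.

c = −½·[z(H) + z(FA)] = −½·(0.0979 + 0.4565) = -0.2772

c = -0.28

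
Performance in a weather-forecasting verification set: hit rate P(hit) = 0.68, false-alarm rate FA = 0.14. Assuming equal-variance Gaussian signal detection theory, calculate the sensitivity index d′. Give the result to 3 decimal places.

d′ = 1.548

z(H) = 0.4677
z(FA) = -1.0803
d' = z(H) − z(FA) = 0.4677 − (-1.0803) = 1.5480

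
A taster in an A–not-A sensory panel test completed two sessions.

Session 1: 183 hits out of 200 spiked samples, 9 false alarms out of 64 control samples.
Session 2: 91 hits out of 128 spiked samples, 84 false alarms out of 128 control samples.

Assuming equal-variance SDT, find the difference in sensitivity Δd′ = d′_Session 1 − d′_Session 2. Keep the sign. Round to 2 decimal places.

Δd′ = 2.30

Session 1: z(0.9150) = 1.372, z(0.1406) = -1.078, d' = 2.450
Session 2: z(0.7109) = 0.556, z(0.6562) = 0.402, d' = 0.154
Δd' = d'_Session 1 − d'_Session 2 = 2.450 − 0.154 = 2.296
Session 1 has the higher sensitivity.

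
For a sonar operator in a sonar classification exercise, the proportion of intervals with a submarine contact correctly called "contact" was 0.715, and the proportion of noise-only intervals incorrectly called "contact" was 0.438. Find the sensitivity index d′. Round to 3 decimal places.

z(0.715) = 0.5681, z(0.438) = -0.1560
d' = z(H) − z(FA) = 0.5681 − (-0.1560) = 0.7241

d′ = 0.724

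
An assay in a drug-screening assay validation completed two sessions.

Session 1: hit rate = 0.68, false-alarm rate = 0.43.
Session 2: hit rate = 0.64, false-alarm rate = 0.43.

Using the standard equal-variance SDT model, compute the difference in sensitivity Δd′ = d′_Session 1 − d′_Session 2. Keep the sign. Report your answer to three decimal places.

Δd′ = 0.109

Session 1: z(0.68) = 0.4677, z(0.43) = -0.1764, d' = 0.6441
Session 2: z(0.64) = 0.3585, z(0.43) = -0.1764, d' = 0.5349
Δd' = d'_Session 1 − d'_Session 2 = 0.6441 − 0.5349 = 0.1092
Session 1 has the higher sensitivity.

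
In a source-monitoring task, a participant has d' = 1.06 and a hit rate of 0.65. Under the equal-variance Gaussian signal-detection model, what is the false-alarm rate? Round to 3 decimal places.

z(hit rate) = z(0.65) = 0.3853
z(FA) = z(H) − d' = 0.3853 − 1.06 = -0.6747
false-alarm rate = Φ(-0.6747) = 0.2499

false-alarm rate = 0.250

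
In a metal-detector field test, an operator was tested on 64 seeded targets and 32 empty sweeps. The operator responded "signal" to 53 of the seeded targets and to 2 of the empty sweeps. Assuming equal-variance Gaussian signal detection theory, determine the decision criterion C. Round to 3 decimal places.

C = 0.294

H = 53/64 = 0.8281
FA = 2/32 = 0.0625
z(H) = z(0.8281) = 0.9467
z(FA) = z(0.0625) = -1.5341
c = −½·[z(H) + z(FA)] = −0.5 × (0.9467 + (-1.5341)) = 0.2937
c > 0: the operator has a conservative response bias.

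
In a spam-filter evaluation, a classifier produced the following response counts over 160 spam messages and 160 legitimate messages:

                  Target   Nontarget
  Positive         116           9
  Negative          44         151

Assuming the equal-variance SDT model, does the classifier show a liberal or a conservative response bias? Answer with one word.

conservative

z(H) = 0.598, z(FA) = -1.587
c = −½·(z(H) + z(FA)) = 0.4945
c > 0 → conservative criterion (biased toward responding “no”).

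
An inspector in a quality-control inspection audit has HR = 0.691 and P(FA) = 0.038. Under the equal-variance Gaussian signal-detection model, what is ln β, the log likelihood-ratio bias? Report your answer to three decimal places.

ln β = 1.450

z(0.691) = 0.4987, z(0.038) = -1.7744
ln β = −½·[z(H)² − z(FA)²] = −0.5 × (0.2487 − 3.1485) = 1.4499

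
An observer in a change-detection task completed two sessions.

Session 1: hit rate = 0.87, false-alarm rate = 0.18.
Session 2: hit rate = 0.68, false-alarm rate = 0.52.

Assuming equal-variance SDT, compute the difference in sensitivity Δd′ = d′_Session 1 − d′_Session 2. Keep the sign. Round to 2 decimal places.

Δd′ = 1.62

Session 1: z(0.87) = 1.126, z(0.18) = -0.915, d' = 2.041
Session 2: z(0.68) = 0.468, z(0.52) = 0.050, d' = 0.418
Δd' = d'_Session 1 − d'_Session 2 = 2.041 − 0.418 = 1.623
Session 1 has the higher sensitivity.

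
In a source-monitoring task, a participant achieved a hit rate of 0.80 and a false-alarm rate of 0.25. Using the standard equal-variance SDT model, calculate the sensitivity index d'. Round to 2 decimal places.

z(H) = z(0.80) = 0.842
z(FA) = z(0.25) = -0.674
d' = z(H) − z(FA) = 0.842 − (-0.674) = 1.516

d' = 1.52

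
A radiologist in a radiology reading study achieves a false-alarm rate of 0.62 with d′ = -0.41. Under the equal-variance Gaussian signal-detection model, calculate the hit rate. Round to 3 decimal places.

z(false-alarm rate) = z(0.62) = 0.3055
z(H) = z(FA) + d' = 0.3055 + (-0.41) = -0.1045
hit rate = Φ(-0.1045) = 0.4584

hit rate = 0.458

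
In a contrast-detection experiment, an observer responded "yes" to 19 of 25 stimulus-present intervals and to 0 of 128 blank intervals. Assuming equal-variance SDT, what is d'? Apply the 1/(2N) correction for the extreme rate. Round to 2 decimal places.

d' = 3.37

The false-alarm rate is 0/128 = 0, so apply the 1/(2N) correction: FA → 1/(2·128) = 0.00391.
z(H) = z(0.76000) = 0.706
z(FA) = z(0.00391) = -2.660
d' = 0.706 − (-2.660) = 3.366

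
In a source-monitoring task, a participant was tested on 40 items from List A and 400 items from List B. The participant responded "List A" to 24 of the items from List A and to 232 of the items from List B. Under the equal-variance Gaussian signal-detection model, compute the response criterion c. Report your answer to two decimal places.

c = -0.23

H = 24/40 = 0.6000
FA = 232/400 = 0.5800
z(H) = z(0.6000) = 0.2533
z(FA) = z(0.5800) = 0.2019
c = −½·[z(H) + z(FA)] = −0.5 × (0.2533 + 0.2019) = -0.2276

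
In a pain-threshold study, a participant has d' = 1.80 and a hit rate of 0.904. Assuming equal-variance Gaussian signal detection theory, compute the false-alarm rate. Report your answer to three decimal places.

z(hit rate) = z(0.904) = 1.3047
z(FA) = z(H) − d' = 1.3047 − 1.80 = -0.4953
false-alarm rate = Φ(-0.4953) = 0.3102

false-alarm rate = 0.310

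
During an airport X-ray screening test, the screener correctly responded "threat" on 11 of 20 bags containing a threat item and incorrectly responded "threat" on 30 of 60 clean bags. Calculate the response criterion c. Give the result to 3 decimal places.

c = -0.063

H = 11/20 = 0.5500
FA = 30/60 = 0.5000
z(H) = 0.1257
z(FA) = 0.0000
c = −½·[z(H) + z(FA)] = −0.5 × (0.1257 + 0.0000) = -0.06285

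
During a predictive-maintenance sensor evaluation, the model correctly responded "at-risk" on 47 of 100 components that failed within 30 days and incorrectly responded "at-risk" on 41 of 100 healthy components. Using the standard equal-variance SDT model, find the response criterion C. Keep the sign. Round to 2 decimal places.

C = 0.15

H = 47/100 = 0.4700
FA = 41/100 = 0.4100
z(H) = z(0.4700) = -0.0753
z(FA) = z(0.4100) = -0.2275
c = −½·[z(H) + z(FA)] = −0.5 × (-0.0753 + (-0.2275)) = 0.1514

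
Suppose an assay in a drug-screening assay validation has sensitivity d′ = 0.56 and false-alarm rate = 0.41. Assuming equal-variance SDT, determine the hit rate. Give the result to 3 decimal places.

z(false-alarm rate) = z(0.41) = -0.2275
z(H) = z(FA) + d' = -0.2275 + 0.56 = 0.3325
hit rate = Φ(0.3325) = 0.6302

hit rate = 0.630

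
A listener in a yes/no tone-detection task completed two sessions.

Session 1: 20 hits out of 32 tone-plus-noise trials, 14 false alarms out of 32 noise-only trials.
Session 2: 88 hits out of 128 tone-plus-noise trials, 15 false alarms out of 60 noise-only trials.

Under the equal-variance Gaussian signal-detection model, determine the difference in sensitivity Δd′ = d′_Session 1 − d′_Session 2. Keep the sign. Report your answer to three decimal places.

Δd′ = -0.687

Session 1: z(0.6250) = 0.3186, z(0.4375) = -0.1573, d' = 0.4759
Session 2: z(0.6875) = 0.4888, z(0.2500) = -0.6745, d' = 1.1633
Δd' = d'_Session 1 − d'_Session 2 = 0.4759 − 1.1633 = -0.6874
Session 2 has the higher sensitivity.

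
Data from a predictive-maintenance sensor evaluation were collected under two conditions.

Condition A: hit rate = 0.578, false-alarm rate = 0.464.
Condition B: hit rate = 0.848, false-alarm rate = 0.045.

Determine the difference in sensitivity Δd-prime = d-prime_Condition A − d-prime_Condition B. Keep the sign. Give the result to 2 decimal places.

Condition A: z(0.578) = 0.197, z(0.464) = -0.090, d' = 0.287
Condition B: z(0.848) = 1.028, z(0.045) = -1.695, d' = 2.723
Δd' = d'_Condition A − d'_Condition B = 0.287 − 2.723 = -2.436
Condition B has the higher sensitivity.

Δd-prime = -2.44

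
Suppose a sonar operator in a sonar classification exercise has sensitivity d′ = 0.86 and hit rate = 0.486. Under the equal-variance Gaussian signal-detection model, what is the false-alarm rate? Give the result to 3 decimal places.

z(hit rate) = z(0.486) = -0.0351
z(FA) = z(H) − d' = -0.0351 − 0.86 = -0.8951
false-alarm rate = Φ(-0.8951) = 0.1854

false-alarm rate = 0.185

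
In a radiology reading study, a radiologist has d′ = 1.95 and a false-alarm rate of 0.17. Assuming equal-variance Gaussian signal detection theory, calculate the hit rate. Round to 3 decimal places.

hit rate = 0.840

z(false-alarm rate) = z(0.17) = -0.9542
z(H) = z(FA) + d' = -0.9542 + 1.95 = 0.9958
hit rate = Φ(0.9958) = 0.8403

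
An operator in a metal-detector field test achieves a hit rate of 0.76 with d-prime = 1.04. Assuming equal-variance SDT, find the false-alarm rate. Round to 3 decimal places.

z(hit rate) = z(0.76) = 0.7063
z(FA) = z(H) − d' = 0.7063 − 1.04 = -0.3337
false-alarm rate = Φ(-0.3337) = 0.3693

false-alarm rate = 0.369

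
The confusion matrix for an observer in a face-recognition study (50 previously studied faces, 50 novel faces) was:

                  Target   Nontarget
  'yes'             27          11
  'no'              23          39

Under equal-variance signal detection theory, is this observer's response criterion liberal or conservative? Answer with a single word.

conservative

z(H) = 0.100, z(FA) = -0.772
c = −½·(z(H) + z(FA)) = 0.336
c > 0 → conservative criterion (biased toward responding “no”).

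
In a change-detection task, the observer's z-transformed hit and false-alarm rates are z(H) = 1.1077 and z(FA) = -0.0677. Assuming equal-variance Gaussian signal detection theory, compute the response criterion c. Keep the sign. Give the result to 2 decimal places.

c = -0.52

c = −½·[z(H) + z(FA)] = −½·(1.1077 + (-0.0677)) = -0.5200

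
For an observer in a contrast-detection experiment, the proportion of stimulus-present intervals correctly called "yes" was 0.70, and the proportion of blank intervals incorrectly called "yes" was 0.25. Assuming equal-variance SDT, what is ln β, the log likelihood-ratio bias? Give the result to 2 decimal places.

Φ⁻¹(H) = Φ⁻¹(0.70) = 0.524
Φ⁻¹(FA) = Φ⁻¹(0.25) = -0.674
ln β = −½·[z(H)² − z(FA)²] = −0.5 × (0.275 − 0.454) = 0.0895

ln β = 0.09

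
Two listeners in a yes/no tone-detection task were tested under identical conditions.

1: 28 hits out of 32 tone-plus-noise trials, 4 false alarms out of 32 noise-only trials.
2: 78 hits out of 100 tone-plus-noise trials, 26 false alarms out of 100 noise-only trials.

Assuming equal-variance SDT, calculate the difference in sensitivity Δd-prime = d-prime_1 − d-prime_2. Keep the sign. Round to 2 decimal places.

1: z(0.8750) = 1.150, z(0.1250) = -1.150, d' = 2.300
2: z(0.7800) = 0.772, z(0.2600) = -0.643, d' = 1.415
Δd' = d'_1 − d'_2 = 2.300 − 1.415 = 0.885
1 has the higher sensitivity.

Δd-prime = 0.89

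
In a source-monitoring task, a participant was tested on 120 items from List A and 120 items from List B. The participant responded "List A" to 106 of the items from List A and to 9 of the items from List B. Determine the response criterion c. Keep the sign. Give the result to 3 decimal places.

H = 106/120 = 0.8833
FA = 9/120 = 0.0750
Φ⁻¹(H) = Φ⁻¹(0.8833) = 1.1916
Φ⁻¹(FA) = Φ⁻¹(0.0750) = -1.4395
c = −½·[z(H) + z(FA)] = −0.5 × (1.1916 + (-1.4395)) = 0.12395
c > 0: the participant has a conservative response bias.

c = 0.124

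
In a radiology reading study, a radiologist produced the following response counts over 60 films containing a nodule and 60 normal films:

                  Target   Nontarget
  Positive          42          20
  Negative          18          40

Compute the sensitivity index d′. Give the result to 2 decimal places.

H = 42/60 = 0.7000
FA = 20/60 = 0.3333
Φ⁻¹(0.7000) = 0.524, Φ⁻¹(0.3333) = -0.431
d' = z(H) − z(FA) = 0.524 − (-0.431) = 0.955

d′ = 0.96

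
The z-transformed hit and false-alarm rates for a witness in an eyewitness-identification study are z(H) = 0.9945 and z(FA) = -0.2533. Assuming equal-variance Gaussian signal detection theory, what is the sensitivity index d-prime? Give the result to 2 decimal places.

d' = z(H) − z(FA) = 0.9945 − (-0.2533) = 1.2478

d-prime = 1.25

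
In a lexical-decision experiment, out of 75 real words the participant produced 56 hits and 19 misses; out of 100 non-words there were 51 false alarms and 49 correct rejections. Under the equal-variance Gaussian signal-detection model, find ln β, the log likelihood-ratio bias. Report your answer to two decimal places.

H = 56/75 = 0.7467
FA = 51/100 = 0.5100
z(H) = z(0.7467) = 0.664
z(FA) = z(0.5100) = 0.025
ln β = −½·[z(H)² − z(FA)²] = −0.5 × (0.441 − 0.001) = -0.220

ln β = -0.22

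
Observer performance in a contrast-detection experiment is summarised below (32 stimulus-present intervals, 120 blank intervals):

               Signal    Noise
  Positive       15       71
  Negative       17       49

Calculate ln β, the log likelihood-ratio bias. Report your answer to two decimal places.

ln β = 0.02

H = 15/32 = 0.4688
FA = 71/120 = 0.5917
z(H) = z(0.4688) = -0.078
z(FA) = z(0.5917) = 0.232
ln β = −½·[z(H)² − z(FA)²] = −0.5 × (0.006 − 0.054) = 0.024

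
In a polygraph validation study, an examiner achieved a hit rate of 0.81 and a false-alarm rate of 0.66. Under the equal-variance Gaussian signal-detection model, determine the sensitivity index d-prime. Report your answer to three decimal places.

d-prime = 0.465

z(H) = z(0.81) = 0.8779
z(FA) = z(0.66) = 0.4125
d' = z(H) − z(FA) = 0.8779 − 0.4125 = 0.4654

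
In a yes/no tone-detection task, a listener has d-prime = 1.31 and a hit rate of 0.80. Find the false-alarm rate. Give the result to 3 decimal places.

z(hit rate) = z(0.80) = 0.8416
z(FA) = z(H) − d' = 0.8416 − 1.31 = -0.4684
false-alarm rate = Φ(-0.4684) = 0.3197

false-alarm rate = 0.320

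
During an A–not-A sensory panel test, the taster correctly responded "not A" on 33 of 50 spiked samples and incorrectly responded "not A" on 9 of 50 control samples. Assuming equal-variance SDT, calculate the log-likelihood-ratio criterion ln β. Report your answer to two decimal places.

H = 33/50 = 0.6600
FA = 9/50 = 0.1800
Φ⁻¹(H) = Φ⁻¹(0.6600) = 0.412
Φ⁻¹(FA) = Φ⁻¹(0.1800) = -0.915
ln β = −½·[z(H)² − z(FA)²] = −0.5 × (0.170 − 0.837) = 0.3335

ln β = 0.33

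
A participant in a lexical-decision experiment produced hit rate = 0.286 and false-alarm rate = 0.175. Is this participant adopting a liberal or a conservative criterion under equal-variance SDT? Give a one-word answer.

conservative

z(H) = -0.565, z(FA) = -0.935
c = −½·(z(H) + z(FA)) = 0.750
c > 0 → conservative criterion (biased toward responding “no”).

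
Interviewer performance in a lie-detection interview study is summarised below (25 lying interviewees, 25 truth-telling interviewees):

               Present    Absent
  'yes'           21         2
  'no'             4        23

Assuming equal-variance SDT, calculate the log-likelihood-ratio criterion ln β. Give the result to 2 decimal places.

H = 21/25 = 0.8400
FA = 2/25 = 0.0800
z(H) = z(0.8400) = 0.994
z(FA) = z(0.0800) = -1.405
ln β = −½·[z(H)² − z(FA)²] = −0.5 × (0.988 − 1.974) = 0.493

ln β = 0.49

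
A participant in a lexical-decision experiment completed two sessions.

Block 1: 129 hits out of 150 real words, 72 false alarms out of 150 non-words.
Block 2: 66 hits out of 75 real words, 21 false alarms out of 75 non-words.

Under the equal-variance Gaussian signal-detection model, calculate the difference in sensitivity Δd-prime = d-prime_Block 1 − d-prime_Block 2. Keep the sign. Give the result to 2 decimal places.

Δd-prime = -0.63

Block 1: z(0.8600) = 1.080, z(0.4800) = -0.050, d' = 1.130
Block 2: z(0.8800) = 1.175, z(0.2800) = -0.583, d' = 1.758
Δd' = d'_Block 1 − d'_Block 2 = 1.130 − 1.758 = -0.628
Block 2 has the higher sensitivity.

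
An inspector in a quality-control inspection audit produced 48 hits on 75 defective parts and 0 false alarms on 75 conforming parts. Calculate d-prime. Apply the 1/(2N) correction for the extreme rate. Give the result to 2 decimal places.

The false-alarm rate is 0/75 = 0, so apply the 1/(2N) correction: FA → 1/(2·75) = 0.00667.
z(H) = z(0.64000) = 0.358
z(FA) = z(0.00667) = -2.475
d' = 0.358 − (-2.475) = 2.833

d-prime = 2.83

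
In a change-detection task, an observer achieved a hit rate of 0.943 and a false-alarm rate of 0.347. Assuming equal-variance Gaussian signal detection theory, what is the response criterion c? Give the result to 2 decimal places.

c = -0.59

z(H) = z(0.943) = 1.5805
z(FA) = z(0.347) = -0.3934
c = −½·[z(H) + z(FA)] = −0.5 × (1.5805 + (-0.3934)) = -0.59355
c < 0: the observer has a liberal response bias.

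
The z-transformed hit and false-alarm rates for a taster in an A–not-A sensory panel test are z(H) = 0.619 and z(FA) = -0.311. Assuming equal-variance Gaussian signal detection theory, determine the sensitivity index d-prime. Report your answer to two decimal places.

d-prime = 0.93

d' = z(H) − z(FA) = 0.619 − (-0.311) = 0.930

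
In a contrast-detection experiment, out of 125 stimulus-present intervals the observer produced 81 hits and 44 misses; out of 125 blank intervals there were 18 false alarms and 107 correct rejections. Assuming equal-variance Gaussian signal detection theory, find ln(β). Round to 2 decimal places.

ln β = 0.49

H = 81/125 = 0.6480
FA = 18/125 = 0.1440
z(H) = z(0.6480) = 0.380
z(FA) = z(0.1440) = -1.063
ln β = −½·[z(H)² − z(FA)²] = −0.5 × (0.144 − 1.130) = 0.493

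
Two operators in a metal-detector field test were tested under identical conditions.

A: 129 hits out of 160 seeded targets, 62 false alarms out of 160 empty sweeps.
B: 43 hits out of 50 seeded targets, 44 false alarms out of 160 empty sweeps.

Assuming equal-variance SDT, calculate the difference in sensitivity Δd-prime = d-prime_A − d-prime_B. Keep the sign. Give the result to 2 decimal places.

Δd-prime = -0.53

A: z(0.8063) = 0.864, z(0.3875) = -0.286, d' = 1.150
B: z(0.8600) = 1.080, z(0.2750) = -0.598, d' = 1.678
Δd' = d'_A − d'_B = 1.150 − 1.678 = -0.528
B has the higher sensitivity.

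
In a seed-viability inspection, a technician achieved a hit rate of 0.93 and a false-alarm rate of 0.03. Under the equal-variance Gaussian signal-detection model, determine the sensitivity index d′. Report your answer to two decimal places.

d′ = 3.36

z(H) = z(0.93) = 1.476
z(FA) = z(0.03) = -1.881
d' = z(H) − z(FA) = 1.476 − (-1.881) = 3.357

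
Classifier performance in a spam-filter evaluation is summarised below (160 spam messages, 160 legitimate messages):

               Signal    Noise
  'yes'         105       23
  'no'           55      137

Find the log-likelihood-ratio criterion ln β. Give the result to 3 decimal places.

ln β = 0.485

H = 105/160 = 0.6562
FA = 23/160 = 0.1437
z(H) = 0.4021
z(FA) = -1.0638
ln β = −½·[z(H)² − z(FA)²] = −0.5 × (0.1617 − 1.1317) = 0.4850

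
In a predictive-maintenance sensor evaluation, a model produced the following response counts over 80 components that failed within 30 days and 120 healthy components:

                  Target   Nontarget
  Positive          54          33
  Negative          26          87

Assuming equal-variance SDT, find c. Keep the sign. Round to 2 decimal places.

c = 0.07

H = 54/80 = 0.6750
FA = 33/120 = 0.2750
z(H) = z(0.6750) = 0.454
z(FA) = z(0.2750) = -0.598
c = −½·[z(H) + z(FA)] = −0.5 × (0.454 + (-0.598)) = 0.072
c > 0: the model has a conservative response bias.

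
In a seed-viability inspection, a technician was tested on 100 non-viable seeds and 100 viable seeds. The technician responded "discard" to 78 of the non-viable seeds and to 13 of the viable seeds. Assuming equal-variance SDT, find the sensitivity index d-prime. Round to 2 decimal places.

d-prime = 1.90

H = 78/100 = 0.7800
FA = 13/100 = 0.1300
z(H) = 0.7722
z(FA) = -1.1264
d' = z(H) − z(FA) = 0.7722 − (-1.1264) = 1.8986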